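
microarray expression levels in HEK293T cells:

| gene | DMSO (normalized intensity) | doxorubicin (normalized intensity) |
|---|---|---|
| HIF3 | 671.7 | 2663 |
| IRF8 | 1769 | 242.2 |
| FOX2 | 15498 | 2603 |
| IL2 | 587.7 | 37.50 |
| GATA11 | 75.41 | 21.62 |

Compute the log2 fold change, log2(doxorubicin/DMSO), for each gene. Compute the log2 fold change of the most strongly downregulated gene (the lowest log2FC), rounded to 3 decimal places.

-3.970

log2(2663/671.7) = 1.987  (HIF3)
log2(242.2/1769) = -2.869  (IRF8)
log2(2603/15498) = -2.574  (FOX2)
log2(37.50/587.7) = -3.970  (IL2)
log2(21.62/75.41) = -1.802  (GATA11)
IL2 is most strongly downregulated.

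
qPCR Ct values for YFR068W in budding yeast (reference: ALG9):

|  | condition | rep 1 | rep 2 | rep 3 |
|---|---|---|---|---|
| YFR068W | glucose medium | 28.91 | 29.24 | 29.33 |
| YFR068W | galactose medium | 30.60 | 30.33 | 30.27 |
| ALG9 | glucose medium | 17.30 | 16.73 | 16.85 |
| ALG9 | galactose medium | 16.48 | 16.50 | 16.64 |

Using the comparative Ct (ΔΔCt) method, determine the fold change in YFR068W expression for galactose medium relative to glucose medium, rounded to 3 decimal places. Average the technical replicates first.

0.316

Mean Ct: YFR068W glucose medium 29.160; YFR068W galactose medium 30.400; ALG9 glucose medium 16.960; ALG9 galactose medium 16.540
ΔCt(glucose medium) = 29.160 − 16.960 = 12.200
ΔCt(galactose medium) = 30.400 − 16.540 = 13.860
ΔΔCt = 13.860 − 12.200 = 1.660
Fold change = 2^(−1.660) = 0.3164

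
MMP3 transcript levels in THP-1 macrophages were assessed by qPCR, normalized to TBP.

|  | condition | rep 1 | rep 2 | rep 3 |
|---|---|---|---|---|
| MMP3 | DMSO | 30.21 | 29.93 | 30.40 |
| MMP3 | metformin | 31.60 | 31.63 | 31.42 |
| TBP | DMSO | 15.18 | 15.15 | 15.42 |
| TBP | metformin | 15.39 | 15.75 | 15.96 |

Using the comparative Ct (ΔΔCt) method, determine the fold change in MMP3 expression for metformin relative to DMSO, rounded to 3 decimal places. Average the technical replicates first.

0.529

Mean Ct: MMP3 DMSO 30.180; MMP3 metformin 31.550; TBP DMSO 15.250; TBP metformin 15.700
ΔCt(DMSO) = 30.180 − 15.250 = 14.930
ΔCt(metformin) = 31.550 − 15.700 = 15.850
ΔΔCt = 15.850 − 14.930 = 0.920
Fold change = 2^(−0.920) = 0.5285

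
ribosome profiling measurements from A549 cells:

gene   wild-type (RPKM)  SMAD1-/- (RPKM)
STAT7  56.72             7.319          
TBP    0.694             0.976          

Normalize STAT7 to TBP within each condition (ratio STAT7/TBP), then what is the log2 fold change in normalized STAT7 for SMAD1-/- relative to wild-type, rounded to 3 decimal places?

-3.446

STAT7/TBP (wild-type) = 56.72 / 0.694 = 81.729
STAT7/TBP (SMAD1-/-) = 7.319 / 0.976 = 7.499
Fold change = 7.499 / 81.729 = 0.0918
log2(0.0918) = -3.4461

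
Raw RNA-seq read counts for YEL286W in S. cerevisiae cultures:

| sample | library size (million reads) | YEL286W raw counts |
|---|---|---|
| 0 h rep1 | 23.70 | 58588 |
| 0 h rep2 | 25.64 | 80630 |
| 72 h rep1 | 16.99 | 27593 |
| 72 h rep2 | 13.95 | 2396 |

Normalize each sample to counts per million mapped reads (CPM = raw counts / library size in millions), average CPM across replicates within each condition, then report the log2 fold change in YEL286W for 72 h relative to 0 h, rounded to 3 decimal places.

-1.645

CPM(0 h rep1) = 58588 / 23.70 = 2472.0675
CPM(0 h rep2) = 80630 / 25.64 = 3144.6958
CPM(72 h rep1) = 27593 / 16.99 = 1624.0730
CPM(72 h rep2) = 2396 / 13.95 = 171.7563
mean CPM(0 h) = 2808.3816; mean CPM(72 h) = 897.9146
Fold change = 897.9146 / 2808.3816 = 0.31973
log2(0.31973) = -1.6451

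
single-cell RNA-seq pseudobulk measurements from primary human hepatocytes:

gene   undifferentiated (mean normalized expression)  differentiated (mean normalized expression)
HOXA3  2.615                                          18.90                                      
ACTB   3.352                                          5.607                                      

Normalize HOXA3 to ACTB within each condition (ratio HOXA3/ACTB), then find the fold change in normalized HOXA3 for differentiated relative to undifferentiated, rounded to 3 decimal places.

4.321

HOXA3/ACTB (undifferentiated) = 2.615 / 3.352 = 0.78013
HOXA3/ACTB (differentiated) = 18.90 / 5.607 = 3.3708
Fold change = 3.3708 / 0.78013 = 4.3208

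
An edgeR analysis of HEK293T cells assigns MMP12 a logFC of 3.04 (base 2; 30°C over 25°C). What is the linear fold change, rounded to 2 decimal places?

Fold change = 2^(3.04) = 8.225

8.22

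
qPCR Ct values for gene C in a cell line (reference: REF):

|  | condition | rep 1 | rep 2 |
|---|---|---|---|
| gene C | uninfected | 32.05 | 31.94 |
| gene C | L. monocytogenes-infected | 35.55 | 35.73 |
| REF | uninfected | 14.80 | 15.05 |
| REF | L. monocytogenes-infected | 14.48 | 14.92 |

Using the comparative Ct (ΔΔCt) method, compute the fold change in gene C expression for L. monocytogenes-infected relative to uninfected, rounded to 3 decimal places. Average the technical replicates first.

0.068

Mean Ct: gene C uninfected 31.995; gene C L. monocytogenes-infected 35.640; REF uninfected 14.925; REF L. monocytogenes-infected 14.700
ΔCt(uninfected) = 31.995 − 14.925 = 17.070
ΔCt(L. monocytogenes-infected) = 35.640 − 14.700 = 20.940
ΔΔCt = 20.940 − 17.070 = 3.870
Fold change = 2^(−3.870) = 0.0684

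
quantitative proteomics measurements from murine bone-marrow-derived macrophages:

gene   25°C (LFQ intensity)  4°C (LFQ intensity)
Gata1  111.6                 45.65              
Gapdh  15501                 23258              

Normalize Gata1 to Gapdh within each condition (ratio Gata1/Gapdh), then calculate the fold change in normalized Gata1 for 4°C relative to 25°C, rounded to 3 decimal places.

0.273

Gata1/Gapdh (25°C) = 111.6 / 15501 = 0.0071995
Gata1/Gapdh (4°C) = 45.65 / 23258 = 0.0019628
Fold change = 0.0019628 / 0.0071995 = 0.2726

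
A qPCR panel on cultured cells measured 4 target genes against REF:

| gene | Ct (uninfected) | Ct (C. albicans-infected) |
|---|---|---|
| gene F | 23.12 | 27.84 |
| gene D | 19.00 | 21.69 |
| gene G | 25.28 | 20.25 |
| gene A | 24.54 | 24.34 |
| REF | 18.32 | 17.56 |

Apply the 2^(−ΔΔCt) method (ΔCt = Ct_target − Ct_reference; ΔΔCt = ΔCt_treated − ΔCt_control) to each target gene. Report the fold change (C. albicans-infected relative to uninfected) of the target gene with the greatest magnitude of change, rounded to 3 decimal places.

gene F: ΔΔCt = (27.84−17.56) − (23.12−18.32) = 10.28 − 4.80 = 5.48; fold change = 2^-5.48 = 0.022
gene D: ΔΔCt = (21.69−17.56) − (19.00−18.32) = 4.13 − 0.68 = 3.45; fold change = 2^-3.45 = 0.092
gene G: ΔΔCt = (20.25−17.56) − (25.28−18.32) = 2.69 − 6.96 = -4.27; fold change = 2^4.27 = 19.293
gene A: ΔΔCt = (24.34−17.56) − (24.54−18.32) = 6.78 − 6.22 = 0.56; fold change = 2^-0.56 = 0.678
gene F has the largest |ΔΔCt| = 5.48.

0.022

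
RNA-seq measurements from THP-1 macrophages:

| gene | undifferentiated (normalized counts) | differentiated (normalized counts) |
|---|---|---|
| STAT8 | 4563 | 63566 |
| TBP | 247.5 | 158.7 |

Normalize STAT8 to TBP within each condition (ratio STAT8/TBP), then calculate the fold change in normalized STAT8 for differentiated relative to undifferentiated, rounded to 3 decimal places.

STAT8/TBP (undifferentiated) = 4563 / 247.5 = 18.436
STAT8/TBP (differentiated) = 63566 / 158.7 = 400.54
Fold change = 400.54 / 18.436 = 21.7256

21.726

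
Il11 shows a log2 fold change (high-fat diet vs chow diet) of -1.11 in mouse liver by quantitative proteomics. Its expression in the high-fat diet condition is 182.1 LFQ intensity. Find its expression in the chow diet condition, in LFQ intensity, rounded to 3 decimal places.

393.055

Fold change = 2^(-1.11) = 0.4633
chow diet expression = 182.1 / 0.4633 = 393.055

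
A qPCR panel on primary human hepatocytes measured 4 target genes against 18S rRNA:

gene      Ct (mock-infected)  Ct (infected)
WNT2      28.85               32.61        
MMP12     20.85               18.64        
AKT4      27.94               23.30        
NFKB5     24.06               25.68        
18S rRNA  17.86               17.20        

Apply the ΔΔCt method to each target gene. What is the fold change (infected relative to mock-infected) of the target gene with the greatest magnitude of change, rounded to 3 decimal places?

0.047

WNT2: ΔΔCt = (32.61−17.20) − (28.85−17.86) = 15.41 − 10.99 = 4.42; fold change = 2^-4.42 = 0.047
MMP12: ΔΔCt = (18.64−17.20) − (20.85−17.86) = 1.44 − 2.99 = -1.55; fold change = 2^1.55 = 2.928
AKT4: ΔΔCt = (23.30−17.20) − (27.94−17.86) = 6.10 − 10.08 = -3.98; fold change = 2^3.98 = 15.780
NFKB5: ΔΔCt = (25.68−17.20) − (24.06−17.86) = 8.48 − 6.20 = 2.28; fold change = 2^-2.28 = 0.206
WNT2 has the largest |ΔΔCt| = 4.42.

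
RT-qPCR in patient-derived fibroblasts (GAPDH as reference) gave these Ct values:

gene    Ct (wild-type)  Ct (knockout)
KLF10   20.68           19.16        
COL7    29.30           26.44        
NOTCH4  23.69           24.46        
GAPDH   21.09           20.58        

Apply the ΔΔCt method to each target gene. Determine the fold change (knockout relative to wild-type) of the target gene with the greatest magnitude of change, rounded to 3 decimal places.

KLF10: ΔΔCt = (19.16−20.58) − (20.68−21.09) = -1.42 − (-0.41) = -1.01; fold change = 2^1.01 = 2.014
COL7: ΔΔCt = (26.44−20.58) − (29.30−21.09) = 5.86 − 8.21 = -2.35; fold change = 2^2.35 = 5.098
NOTCH4: ΔΔCt = (24.46−20.58) − (23.69−21.09) = 3.88 − 2.60 = 1.28; fold change = 2^-1.28 = 0.412
COL7 has the largest |ΔΔCt| = 2.35.

5.098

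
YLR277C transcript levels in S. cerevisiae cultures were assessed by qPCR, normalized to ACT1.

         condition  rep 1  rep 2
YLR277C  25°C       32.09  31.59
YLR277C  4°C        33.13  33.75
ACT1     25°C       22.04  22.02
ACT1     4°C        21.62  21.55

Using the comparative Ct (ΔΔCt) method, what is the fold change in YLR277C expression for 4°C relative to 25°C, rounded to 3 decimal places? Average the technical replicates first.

Mean Ct: YLR277C 25°C 31.840; YLR277C 4°C 33.440; ACT1 25°C 22.030; ACT1 4°C 21.585
ΔCt(25°C) = 31.840 − 22.030 = 9.810
ΔCt(4°C) = 33.440 − 21.585 = 11.855
ΔΔCt = 11.855 − 9.810 = 2.045
Fold change = 2^(−2.045) = 0.2423

0.242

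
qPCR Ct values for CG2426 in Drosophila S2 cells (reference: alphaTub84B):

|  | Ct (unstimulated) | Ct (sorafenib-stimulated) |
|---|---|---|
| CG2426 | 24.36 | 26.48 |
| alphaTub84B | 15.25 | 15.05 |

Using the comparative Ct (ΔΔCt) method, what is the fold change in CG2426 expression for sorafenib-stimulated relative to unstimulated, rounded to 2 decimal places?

ΔCt(unstimulated) = 24.360 − 15.250 = 9.110
ΔCt(sorafenib-stimulated) = 26.480 − 15.050 = 11.430
ΔΔCt = 11.430 − 9.110 = 2.320
Fold change = 2^(−2.320) = 0.200

0.20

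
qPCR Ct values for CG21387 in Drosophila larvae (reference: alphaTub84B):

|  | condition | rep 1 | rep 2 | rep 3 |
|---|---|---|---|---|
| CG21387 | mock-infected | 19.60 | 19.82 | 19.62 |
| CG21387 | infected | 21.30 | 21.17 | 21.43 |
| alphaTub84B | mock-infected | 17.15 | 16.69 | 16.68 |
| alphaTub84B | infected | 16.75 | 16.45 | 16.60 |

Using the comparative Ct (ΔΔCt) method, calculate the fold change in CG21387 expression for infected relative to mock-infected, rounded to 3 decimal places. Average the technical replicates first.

0.275

Mean Ct: CG21387 mock-infected 19.680; CG21387 infected 21.300; alphaTub84B mock-infected 16.840; alphaTub84B infected 16.600
ΔCt(mock-infected) = 19.680 − 16.840 = 2.840
ΔCt(infected) = 21.300 − 16.600 = 4.700
ΔΔCt = 4.700 − 2.840 = 1.860
Fold change = 2^(−1.860) = 0.2755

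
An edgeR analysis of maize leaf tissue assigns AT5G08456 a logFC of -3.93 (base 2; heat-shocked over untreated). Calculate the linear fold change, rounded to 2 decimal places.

0.07

Fold change = 2^(-3.93) = 0.066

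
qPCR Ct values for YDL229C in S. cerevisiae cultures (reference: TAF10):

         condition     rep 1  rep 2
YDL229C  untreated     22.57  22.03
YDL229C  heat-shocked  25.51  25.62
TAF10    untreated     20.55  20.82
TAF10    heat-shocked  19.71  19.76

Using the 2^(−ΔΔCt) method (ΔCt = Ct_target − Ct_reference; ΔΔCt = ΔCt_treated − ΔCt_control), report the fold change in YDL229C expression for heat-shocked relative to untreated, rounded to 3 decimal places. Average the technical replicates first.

0.054

Mean Ct: YDL229C untreated 22.300; YDL229C heat-shocked 25.565; TAF10 untreated 20.685; TAF10 heat-shocked 19.735
ΔCt(untreated) = 22.300 − 20.685 = 1.615
ΔCt(heat-shocked) = 25.565 − 19.735 = 5.830
ΔΔCt = 5.830 − 1.615 = 4.215
Fold change = 2^(−4.215) = 0.0538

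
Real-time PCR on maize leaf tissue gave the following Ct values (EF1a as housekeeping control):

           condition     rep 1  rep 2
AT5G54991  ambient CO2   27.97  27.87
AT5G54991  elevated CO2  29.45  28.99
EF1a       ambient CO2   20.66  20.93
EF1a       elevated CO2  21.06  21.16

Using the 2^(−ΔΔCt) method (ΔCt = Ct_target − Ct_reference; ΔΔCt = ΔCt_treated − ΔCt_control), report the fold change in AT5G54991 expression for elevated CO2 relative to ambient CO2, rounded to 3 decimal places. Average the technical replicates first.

0.505

Mean Ct: AT5G54991 ambient CO2 27.920; AT5G54991 elevated CO2 29.220; EF1a ambient CO2 20.795; EF1a elevated CO2 21.110
ΔCt(ambient CO2) = 27.920 − 20.795 = 7.125
ΔCt(elevated CO2) = 29.220 − 21.110 = 8.110
ΔΔCt = 8.110 − 7.125 = 0.985
Fold change = 2^(−0.985) = 0.5052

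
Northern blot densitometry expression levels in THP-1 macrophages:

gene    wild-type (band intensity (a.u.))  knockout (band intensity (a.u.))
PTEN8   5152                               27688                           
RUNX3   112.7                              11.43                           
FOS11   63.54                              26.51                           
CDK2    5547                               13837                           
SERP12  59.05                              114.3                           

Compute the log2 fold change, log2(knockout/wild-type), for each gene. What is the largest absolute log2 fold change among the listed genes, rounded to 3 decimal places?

log2(27688/5152) = 2.426  (PTEN8)
log2(11.43/112.7) = -3.302  (RUNX3)
log2(26.51/63.54) = -1.261  (FOS11)
log2(13837/5547) = 1.319  (CDK2)
log2(114.3/59.05) = 0.953  (SERP12)
The largest magnitude belongs to RUNX3.

3.302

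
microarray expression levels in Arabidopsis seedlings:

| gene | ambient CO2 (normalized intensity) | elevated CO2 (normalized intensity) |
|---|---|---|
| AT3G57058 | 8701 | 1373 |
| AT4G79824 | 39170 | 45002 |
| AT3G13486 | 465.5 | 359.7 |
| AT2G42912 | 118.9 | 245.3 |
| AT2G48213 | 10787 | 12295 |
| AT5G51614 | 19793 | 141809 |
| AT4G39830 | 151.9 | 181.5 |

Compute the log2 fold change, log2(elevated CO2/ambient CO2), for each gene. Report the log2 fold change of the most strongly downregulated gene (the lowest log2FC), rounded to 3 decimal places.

log2(1373/8701) = -2.664  (AT3G57058)
log2(45002/39170) = 0.200  (AT4G79824)
log2(359.7/465.5) = -0.372  (AT3G13486)
log2(245.3/118.9) = 1.045  (AT2G42912)
log2(12295/10787) = 0.189  (AT2G48213)
log2(141809/19793) = 2.841  (AT5G51614)
log2(181.5/151.9) = 0.257  (AT4G39830)
AT3G57058 is most strongly downregulated.

-2.664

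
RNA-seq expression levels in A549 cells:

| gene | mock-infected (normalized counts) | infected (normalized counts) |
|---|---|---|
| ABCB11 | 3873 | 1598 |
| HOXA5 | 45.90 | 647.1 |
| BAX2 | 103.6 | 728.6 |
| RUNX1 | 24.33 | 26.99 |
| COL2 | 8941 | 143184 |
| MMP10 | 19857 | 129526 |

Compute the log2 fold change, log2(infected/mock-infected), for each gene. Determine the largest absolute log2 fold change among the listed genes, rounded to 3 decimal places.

4.001

log2(1598/3873) = -1.277  (ABCB11)
log2(647.1/45.90) = 3.817  (HOXA5)
log2(728.6/103.6) = 2.814  (BAX2)
log2(26.99/24.33) = 0.150  (RUNX1)
log2(143184/8941) = 4.001  (COL2)
log2(129526/19857) = 2.706  (MMP10)
The largest magnitude belongs to COL2.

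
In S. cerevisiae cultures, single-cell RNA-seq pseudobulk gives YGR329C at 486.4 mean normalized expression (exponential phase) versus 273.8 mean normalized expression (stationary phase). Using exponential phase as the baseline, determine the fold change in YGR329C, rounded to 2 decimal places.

0.56

Fold change = 273.8 / 486.4 = 0.563
YGR329C is downregulated.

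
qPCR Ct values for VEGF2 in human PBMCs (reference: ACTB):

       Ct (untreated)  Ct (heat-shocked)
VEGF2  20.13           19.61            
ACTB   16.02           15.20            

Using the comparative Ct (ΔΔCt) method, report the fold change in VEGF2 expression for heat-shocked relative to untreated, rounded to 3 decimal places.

0.812

ΔCt(untreated) = 20.130 − 16.020 = 4.110
ΔCt(heat-shocked) = 19.610 − 15.200 = 4.410
ΔΔCt = 4.410 − 4.110 = 0.300
Fold change = 2^(−0.300) = 0.8123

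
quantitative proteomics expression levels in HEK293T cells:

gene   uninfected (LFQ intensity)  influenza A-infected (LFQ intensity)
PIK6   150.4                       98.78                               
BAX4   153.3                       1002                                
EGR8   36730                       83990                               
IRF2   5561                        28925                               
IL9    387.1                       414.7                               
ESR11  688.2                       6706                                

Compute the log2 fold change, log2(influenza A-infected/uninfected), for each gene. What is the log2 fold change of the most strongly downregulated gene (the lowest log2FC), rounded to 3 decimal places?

-0.607

log2(98.78/150.4) = -0.607  (PIK6)
log2(1002/153.3) = 2.708  (BAX4)
log2(83990/36730) = 1.193  (EGR8)
log2(28925/5561) = 2.379  (IRF2)
log2(414.7/387.1) = 0.099  (IL9)
log2(6706/688.2) = 3.285  (ESR11)
PIK6 is most strongly downregulated.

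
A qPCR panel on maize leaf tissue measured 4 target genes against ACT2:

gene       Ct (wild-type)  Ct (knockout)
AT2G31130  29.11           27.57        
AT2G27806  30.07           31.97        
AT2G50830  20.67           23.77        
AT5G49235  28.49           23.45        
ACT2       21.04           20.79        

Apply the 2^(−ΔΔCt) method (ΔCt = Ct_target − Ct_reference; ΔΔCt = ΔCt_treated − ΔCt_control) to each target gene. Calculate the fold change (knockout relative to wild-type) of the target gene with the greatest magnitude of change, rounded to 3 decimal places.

AT2G31130: ΔΔCt = (27.57−20.79) − (29.11−21.04) = 6.78 − 8.07 = -1.29; fold change = 2^1.29 = 2.445
AT2G27806: ΔΔCt = (31.97−20.79) − (30.07−21.04) = 11.18 − 9.03 = 2.15; fold change = 2^-2.15 = 0.225
AT2G50830: ΔΔCt = (23.77−20.79) − (20.67−21.04) = 2.98 − (-0.37) = 3.35; fold change = 2^-3.35 = 0.098
AT5G49235: ΔΔCt = (23.45−20.79) − (28.49−21.04) = 2.66 − 7.45 = -4.79; fold change = 2^4.79 = 27.665
AT5G49235 has the largest |ΔΔCt| = 4.79.

27.665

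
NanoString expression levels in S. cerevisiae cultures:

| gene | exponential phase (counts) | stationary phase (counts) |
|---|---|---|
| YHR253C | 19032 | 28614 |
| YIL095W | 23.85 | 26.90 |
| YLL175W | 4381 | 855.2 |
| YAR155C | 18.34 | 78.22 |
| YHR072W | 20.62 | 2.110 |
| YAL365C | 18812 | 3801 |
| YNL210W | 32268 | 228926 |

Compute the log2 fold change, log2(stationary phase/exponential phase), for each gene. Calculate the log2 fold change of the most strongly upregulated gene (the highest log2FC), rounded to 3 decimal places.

log2(28614/19032) = 0.588  (YHR253C)
log2(26.90/23.85) = 0.174  (YIL095W)
log2(855.2/4381) = -2.357  (YLL175W)
log2(78.22/18.34) = 2.093  (YAR155C)
log2(2.110/20.62) = -3.289  (YHR072W)
log2(3801/18812) = -2.307  (YAL365C)
log2(228926/32268) = 2.827  (YNL210W)
YNL210W is most strongly upregulated.

2.827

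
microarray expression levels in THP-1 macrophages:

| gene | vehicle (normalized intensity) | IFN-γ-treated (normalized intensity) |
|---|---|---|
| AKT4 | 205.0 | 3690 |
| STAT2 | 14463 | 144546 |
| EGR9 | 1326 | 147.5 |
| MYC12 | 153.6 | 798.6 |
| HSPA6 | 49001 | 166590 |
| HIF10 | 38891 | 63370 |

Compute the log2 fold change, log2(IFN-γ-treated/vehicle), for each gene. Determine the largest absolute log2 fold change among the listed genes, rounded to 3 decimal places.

4.170

log2(3690/205.0) = 4.170  (AKT4)
log2(144546/14463) = 3.321  (STAT2)
log2(147.5/1326) = -3.168  (EGR9)
log2(798.6/153.6) = 2.378  (MYC12)
log2(166590/49001) = 1.765  (HSPA6)
log2(63370/38891) = 0.704  (HIF10)
The largest magnitude belongs to AKT4.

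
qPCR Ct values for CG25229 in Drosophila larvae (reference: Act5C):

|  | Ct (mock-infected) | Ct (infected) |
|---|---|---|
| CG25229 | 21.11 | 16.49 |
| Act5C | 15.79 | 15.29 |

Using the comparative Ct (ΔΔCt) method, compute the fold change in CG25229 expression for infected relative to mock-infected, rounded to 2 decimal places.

17.39

ΔCt(mock-infected) = 21.110 − 15.790 = 5.320
ΔCt(infected) = 16.490 − 15.290 = 1.200
ΔΔCt = 1.200 − 5.320 = -4.120
Fold change = 2^(−(-4.120)) = 2^4.120 = 17.388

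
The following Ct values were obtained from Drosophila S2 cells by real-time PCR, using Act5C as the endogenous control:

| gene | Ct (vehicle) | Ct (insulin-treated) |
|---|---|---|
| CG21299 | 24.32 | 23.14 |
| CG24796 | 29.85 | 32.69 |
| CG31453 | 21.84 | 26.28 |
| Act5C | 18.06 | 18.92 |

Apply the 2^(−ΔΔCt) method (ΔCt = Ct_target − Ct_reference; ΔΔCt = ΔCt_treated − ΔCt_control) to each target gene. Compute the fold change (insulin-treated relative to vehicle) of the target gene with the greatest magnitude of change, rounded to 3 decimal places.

0.084

CG21299: ΔΔCt = (23.14−18.92) − (24.32−18.06) = 4.22 − 6.26 = -2.04; fold change = 2^2.04 = 4.112
CG24796: ΔΔCt = (32.69−18.92) − (29.85−18.06) = 13.77 − 11.79 = 1.98; fold change = 2^-1.98 = 0.253
CG31453: ΔΔCt = (26.28−18.92) − (21.84−18.06) = 7.36 − 3.78 = 3.58; fold change = 2^-3.58 = 0.084
CG31453 has the largest |ΔΔCt| = 3.58.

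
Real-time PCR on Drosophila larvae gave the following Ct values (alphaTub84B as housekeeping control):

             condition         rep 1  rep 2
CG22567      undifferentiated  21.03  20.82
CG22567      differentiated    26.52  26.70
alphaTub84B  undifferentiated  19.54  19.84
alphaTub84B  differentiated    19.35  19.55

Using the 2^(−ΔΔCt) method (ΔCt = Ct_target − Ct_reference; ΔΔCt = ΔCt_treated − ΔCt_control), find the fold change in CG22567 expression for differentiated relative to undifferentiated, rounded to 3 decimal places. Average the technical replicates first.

0.016

Mean Ct: CG22567 undifferentiated 20.925; CG22567 differentiated 26.610; alphaTub84B undifferentiated 19.690; alphaTub84B differentiated 19.450
ΔCt(undifferentiated) = 20.925 − 19.690 = 1.235
ΔCt(differentiated) = 26.610 − 19.450 = 7.160
ΔΔCt = 7.160 − 1.235 = 5.925
Fold change = 2^(−5.925) = 0.0165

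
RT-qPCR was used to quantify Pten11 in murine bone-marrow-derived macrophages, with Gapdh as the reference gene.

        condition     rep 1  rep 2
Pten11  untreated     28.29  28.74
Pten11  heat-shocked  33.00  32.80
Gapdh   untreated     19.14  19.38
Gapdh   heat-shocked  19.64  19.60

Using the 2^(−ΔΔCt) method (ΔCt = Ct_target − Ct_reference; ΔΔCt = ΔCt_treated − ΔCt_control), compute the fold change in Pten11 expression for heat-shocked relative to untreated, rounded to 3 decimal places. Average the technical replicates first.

0.061

Mean Ct: Pten11 untreated 28.515; Pten11 heat-shocked 32.900; Gapdh untreated 19.260; Gapdh heat-shocked 19.620
ΔCt(untreated) = 28.515 − 19.260 = 9.255
ΔCt(heat-shocked) = 32.900 − 19.620 = 13.280
ΔΔCt = 13.280 − 9.255 = 4.025
Fold change = 2^(−4.025) = 0.0614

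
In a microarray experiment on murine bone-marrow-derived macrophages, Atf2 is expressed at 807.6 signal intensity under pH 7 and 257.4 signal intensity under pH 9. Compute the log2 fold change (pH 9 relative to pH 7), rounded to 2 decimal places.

Fold change = 257.4 / 807.6 = 0.3187
log2(0.3187) = -1.650

-1.65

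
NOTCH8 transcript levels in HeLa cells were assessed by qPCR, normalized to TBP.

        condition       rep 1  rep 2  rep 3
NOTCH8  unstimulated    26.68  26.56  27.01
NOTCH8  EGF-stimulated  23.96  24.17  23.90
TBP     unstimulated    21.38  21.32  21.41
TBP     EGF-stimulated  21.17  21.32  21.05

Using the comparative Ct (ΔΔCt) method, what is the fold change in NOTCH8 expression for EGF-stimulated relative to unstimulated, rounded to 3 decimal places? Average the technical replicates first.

Mean Ct: NOTCH8 unstimulated 26.750; NOTCH8 EGF-stimulated 24.010; TBP unstimulated 21.370; TBP EGF-stimulated 21.180
ΔCt(unstimulated) = 26.750 − 21.370 = 5.380
ΔCt(EGF-stimulated) = 24.010 − 21.180 = 2.830
ΔΔCt = 2.830 − 5.380 = -2.550
Fold change = 2^(−(-2.550)) = 2^2.550 = 5.8563

5.856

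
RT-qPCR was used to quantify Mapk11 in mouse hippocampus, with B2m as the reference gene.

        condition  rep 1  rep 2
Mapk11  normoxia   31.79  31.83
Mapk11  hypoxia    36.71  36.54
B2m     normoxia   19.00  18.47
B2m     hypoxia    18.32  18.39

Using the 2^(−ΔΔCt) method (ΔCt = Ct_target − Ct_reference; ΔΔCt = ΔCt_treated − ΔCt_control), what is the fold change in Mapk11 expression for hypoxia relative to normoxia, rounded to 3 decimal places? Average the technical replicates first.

0.027

Mean Ct: Mapk11 normoxia 31.810; Mapk11 hypoxia 36.625; B2m normoxia 18.735; B2m hypoxia 18.355
ΔCt(normoxia) = 31.810 − 18.735 = 13.075
ΔCt(hypoxia) = 36.625 − 18.355 = 18.270
ΔΔCt = 18.270 − 13.075 = 5.195
Fold change = 2^(−5.195) = 0.0273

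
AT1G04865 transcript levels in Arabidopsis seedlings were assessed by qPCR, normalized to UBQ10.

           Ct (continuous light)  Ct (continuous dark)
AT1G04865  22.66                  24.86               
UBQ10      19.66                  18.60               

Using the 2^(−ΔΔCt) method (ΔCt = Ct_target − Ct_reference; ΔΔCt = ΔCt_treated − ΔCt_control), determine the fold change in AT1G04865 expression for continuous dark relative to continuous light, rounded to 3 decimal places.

ΔCt(continuous light) = 22.660 − 19.660 = 3.000
ΔCt(continuous dark) = 24.860 − 18.600 = 6.260
ΔΔCt = 6.260 − 3.000 = 3.260
Fold change = 2^(−3.260) = 0.1044

0.104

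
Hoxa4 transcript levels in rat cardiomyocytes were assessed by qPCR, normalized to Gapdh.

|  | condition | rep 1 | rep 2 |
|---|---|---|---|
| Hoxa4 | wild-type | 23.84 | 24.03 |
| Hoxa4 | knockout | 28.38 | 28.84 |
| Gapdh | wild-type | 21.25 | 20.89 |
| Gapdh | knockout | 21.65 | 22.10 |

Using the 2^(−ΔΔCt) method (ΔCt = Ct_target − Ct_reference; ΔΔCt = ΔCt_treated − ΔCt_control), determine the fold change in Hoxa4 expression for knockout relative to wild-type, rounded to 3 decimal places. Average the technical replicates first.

Mean Ct: Hoxa4 wild-type 23.935; Hoxa4 knockout 28.610; Gapdh wild-type 21.070; Gapdh knockout 21.875
ΔCt(wild-type) = 23.935 − 21.070 = 2.865
ΔCt(knockout) = 28.610 − 21.875 = 6.735
ΔΔCt = 6.735 − 2.865 = 3.870
Fold change = 2^(−3.870) = 0.0684

0.068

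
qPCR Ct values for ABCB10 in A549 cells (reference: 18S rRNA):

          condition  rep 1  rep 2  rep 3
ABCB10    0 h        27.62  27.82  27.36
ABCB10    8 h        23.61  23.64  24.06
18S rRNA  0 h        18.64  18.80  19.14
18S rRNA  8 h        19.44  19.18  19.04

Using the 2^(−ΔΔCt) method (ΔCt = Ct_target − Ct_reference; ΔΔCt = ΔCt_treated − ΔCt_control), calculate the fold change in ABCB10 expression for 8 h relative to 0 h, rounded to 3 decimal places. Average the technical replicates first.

Mean Ct: ABCB10 0 h 27.600; ABCB10 8 h 23.770; 18S rRNA 0 h 18.860; 18S rRNA 8 h 19.220
ΔCt(0 h) = 27.600 − 18.860 = 8.740
ΔCt(8 h) = 23.770 − 19.220 = 4.550
ΔΔCt = 4.550 − 8.740 = -4.190
Fold change = 2^(−(-4.190)) = 2^4.190 = 18.2522

18.252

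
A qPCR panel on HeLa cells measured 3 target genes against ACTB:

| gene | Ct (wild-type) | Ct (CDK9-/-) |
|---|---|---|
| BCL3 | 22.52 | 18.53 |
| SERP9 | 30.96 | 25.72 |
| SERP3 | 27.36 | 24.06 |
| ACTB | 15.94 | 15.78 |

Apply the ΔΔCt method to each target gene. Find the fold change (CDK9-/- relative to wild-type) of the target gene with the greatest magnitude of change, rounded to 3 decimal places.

BCL3: ΔΔCt = (18.53−15.78) − (22.52−15.94) = 2.75 − 6.58 = -3.83; fold change = 2^3.83 = 14.221
SERP9: ΔΔCt = (25.72−15.78) − (30.96−15.94) = 9.94 − 15.02 = -5.08; fold change = 2^5.08 = 33.825
SERP3: ΔΔCt = (24.06−15.78) − (27.36−15.94) = 8.28 − 11.42 = -3.14; fold change = 2^3.14 = 8.815
SERP9 has the largest |ΔΔCt| = 5.08.

33.825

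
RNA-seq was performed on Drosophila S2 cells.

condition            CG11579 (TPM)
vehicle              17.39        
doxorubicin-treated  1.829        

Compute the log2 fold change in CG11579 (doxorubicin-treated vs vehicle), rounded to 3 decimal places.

-3.249

Fold change = 1.829 / 17.39 = 0.1052
log2(0.1052) = -3.2491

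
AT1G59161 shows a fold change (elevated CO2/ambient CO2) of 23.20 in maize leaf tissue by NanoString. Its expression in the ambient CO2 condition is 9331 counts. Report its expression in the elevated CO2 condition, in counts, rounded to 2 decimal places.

216479.20

elevated CO2 expression = 9331 × 23.20 = 216479.20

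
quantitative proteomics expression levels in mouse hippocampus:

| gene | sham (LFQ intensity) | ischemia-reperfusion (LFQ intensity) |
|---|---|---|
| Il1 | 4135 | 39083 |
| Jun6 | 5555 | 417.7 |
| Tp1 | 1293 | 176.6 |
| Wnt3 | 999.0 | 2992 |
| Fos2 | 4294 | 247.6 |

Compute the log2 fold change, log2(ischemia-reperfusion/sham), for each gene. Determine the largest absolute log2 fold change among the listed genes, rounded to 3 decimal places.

4.116

log2(39083/4135) = 3.241  (Il1)
log2(417.7/5555) = -3.733  (Jun6)
log2(176.6/1293) = -2.872  (Tp1)
log2(2992/999.0) = 1.583  (Wnt3)
log2(247.6/4294) = -4.116  (Fos2)
The largest magnitude belongs to Fos2.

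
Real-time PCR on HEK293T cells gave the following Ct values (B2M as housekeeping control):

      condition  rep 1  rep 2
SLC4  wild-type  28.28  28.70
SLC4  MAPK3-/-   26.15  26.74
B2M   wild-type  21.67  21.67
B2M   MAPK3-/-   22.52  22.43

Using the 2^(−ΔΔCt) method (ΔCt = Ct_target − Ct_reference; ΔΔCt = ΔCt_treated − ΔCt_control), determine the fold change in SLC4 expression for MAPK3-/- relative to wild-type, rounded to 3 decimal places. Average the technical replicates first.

7.210

Mean Ct: SLC4 wild-type 28.490; SLC4 MAPK3-/- 26.445; B2M wild-type 21.670; B2M MAPK3-/- 22.475
ΔCt(wild-type) = 28.490 − 21.670 = 6.820
ΔCt(MAPK3-/-) = 26.445 − 22.475 = 3.970
ΔΔCt = 3.970 − 6.820 = -2.850
Fold change = 2^(−(-2.850)) = 2^2.850 = 7.2100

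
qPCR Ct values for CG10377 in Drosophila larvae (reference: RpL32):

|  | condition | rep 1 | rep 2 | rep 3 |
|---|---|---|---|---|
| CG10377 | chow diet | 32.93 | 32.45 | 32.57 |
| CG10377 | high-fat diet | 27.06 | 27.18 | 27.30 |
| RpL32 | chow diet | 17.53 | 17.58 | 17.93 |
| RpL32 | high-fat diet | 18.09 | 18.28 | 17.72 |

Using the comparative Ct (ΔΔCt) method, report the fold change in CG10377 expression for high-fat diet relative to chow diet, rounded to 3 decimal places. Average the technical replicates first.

Mean Ct: CG10377 chow diet 32.650; CG10377 high-fat diet 27.180; RpL32 chow diet 17.680; RpL32 high-fat diet 18.030
ΔCt(chow diet) = 32.650 − 17.680 = 14.970
ΔCt(high-fat diet) = 27.180 − 18.030 = 9.150
ΔΔCt = 9.150 − 14.970 = -5.820
Fold change = 2^(−(-5.820)) = 2^5.820 = 56.4930

56.493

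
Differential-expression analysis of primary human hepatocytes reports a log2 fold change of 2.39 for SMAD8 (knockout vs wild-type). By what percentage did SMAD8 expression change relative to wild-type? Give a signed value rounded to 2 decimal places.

424.16%

Fold change = 2^(2.39) = 5.2416
Percent change = (FC − 1) × 100% = (5.2416 − 1) × 100 = 424.16%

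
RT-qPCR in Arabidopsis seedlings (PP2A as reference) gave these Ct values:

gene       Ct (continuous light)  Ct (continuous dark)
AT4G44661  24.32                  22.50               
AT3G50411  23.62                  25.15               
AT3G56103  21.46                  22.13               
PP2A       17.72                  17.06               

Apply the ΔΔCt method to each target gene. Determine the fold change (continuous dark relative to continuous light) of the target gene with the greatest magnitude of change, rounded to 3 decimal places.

0.219

AT4G44661: ΔΔCt = (22.50−17.06) − (24.32−17.72) = 5.44 − 6.60 = -1.16; fold change = 2^1.16 = 2.235
AT3G50411: ΔΔCt = (25.15−17.06) − (23.62−17.72) = 8.09 − 5.90 = 2.19; fold change = 2^-2.19 = 0.219
AT3G56103: ΔΔCt = (22.13−17.06) − (21.46−17.72) = 5.07 − 3.74 = 1.33; fold change = 2^-1.33 = 0.398
AT3G50411 has the largest |ΔΔCt| = 2.19.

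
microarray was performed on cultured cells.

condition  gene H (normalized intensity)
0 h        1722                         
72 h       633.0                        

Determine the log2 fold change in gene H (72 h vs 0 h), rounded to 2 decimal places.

Fold change = 633.0 / 1722 = 0.3676
log2(0.3676) = -1.444

-1.44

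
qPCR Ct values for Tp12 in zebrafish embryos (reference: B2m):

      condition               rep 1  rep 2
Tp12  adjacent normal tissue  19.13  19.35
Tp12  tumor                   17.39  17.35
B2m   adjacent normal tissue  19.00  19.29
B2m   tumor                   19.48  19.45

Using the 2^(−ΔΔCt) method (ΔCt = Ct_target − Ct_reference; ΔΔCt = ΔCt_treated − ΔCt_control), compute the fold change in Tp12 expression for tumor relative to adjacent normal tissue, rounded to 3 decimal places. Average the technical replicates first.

4.563

Mean Ct: Tp12 adjacent normal tissue 19.240; Tp12 tumor 17.370; B2m adjacent normal tissue 19.145; B2m tumor 19.465
ΔCt(adjacent normal tissue) = 19.240 − 19.145 = 0.095
ΔCt(tumor) = 17.370 − 19.465 = -2.095
ΔΔCt = -2.095 − 0.095 = -2.190
Fold change = 2^(−(-2.190)) = 2^2.190 = 4.5631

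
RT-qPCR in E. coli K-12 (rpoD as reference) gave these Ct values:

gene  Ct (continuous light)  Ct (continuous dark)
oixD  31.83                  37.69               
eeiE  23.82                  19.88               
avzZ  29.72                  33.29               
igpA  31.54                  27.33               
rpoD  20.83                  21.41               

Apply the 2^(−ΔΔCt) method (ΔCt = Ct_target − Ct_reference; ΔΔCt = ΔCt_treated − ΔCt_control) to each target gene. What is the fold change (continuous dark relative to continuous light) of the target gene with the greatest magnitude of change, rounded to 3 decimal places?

oixD: ΔΔCt = (37.69−21.41) − (31.83−20.83) = 16.28 − 11.00 = 5.28; fold change = 2^-5.28 = 0.026
eeiE: ΔΔCt = (19.88−21.41) − (23.82−20.83) = -1.53 − 2.99 = -4.52; fold change = 2^4.52 = 22.943
avzZ: ΔΔCt = (33.29−21.41) − (29.72−20.83) = 11.88 − 8.89 = 2.99; fold change = 2^-2.99 = 0.126
igpA: ΔΔCt = (27.33−21.41) − (31.54−20.83) = 5.92 − 10.71 = -4.79; fold change = 2^4.79 = 27.665
oixD has the largest |ΔΔCt| = 5.28.

0.026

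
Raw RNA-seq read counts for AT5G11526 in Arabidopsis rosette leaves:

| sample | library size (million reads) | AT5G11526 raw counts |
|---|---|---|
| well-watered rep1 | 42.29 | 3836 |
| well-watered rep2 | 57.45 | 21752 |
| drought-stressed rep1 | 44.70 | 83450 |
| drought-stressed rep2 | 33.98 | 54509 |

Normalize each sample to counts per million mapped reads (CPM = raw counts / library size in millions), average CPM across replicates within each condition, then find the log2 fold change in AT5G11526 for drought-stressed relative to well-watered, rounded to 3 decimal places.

CPM(well-watered rep1) = 3836 / 42.29 = 90.7070
CPM(well-watered rep2) = 21752 / 57.45 = 378.6249
CPM(drought-stressed rep1) = 83450 / 44.70 = 1866.8904
CPM(drought-stressed rep2) = 54509 / 33.98 = 1604.1495
mean CPM(well-watered) = 234.6660; mean CPM(drought-stressed) = 1735.5199
Fold change = 1735.5199 / 234.6660 = 7.39570
log2(7.39570) = 2.8867

2.887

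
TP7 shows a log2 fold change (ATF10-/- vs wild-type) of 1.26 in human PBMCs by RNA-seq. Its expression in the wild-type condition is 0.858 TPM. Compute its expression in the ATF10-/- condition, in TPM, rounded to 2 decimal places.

2.05

Fold change = 2^(1.26) = 2.3950
ATF10-/- expression = 0.858 × 2.3950 = 2.05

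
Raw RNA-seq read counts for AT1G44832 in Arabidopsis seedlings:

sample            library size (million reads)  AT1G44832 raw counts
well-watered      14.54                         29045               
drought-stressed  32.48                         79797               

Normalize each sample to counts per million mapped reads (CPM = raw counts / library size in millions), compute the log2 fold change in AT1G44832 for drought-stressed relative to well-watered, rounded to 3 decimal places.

0.299

CPM(well-watered) = 29045 / 14.54 = 1997.5928
CPM(drought-stressed) = 79797 / 32.48 = 2456.8042
Fold change = 2456.8042 / 1997.5928 = 1.22988
log2(1.22988) = 0.2985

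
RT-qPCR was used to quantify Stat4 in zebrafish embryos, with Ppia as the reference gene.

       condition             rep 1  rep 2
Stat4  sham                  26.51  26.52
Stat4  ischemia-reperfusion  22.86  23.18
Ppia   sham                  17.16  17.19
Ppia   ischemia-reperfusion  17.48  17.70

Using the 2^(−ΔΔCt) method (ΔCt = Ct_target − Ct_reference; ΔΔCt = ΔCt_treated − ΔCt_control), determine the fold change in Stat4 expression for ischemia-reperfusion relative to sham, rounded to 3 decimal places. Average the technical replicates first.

15.032

Mean Ct: Stat4 sham 26.515; Stat4 ischemia-reperfusion 23.020; Ppia sham 17.175; Ppia ischemia-reperfusion 17.590
ΔCt(sham) = 26.515 − 17.175 = 9.340
ΔCt(ischemia-reperfusion) = 23.020 − 17.590 = 5.430
ΔΔCt = 5.430 − 9.340 = -3.910
Fold change = 2^(−(-3.910)) = 2^3.910 = 15.0324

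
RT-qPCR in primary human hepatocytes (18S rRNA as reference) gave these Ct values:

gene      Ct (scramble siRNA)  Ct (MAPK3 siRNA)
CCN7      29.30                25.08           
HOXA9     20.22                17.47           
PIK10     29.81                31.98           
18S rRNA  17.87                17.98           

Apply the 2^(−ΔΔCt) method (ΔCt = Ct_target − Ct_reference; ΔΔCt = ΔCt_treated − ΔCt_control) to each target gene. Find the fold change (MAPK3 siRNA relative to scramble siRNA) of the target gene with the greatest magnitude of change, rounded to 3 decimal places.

20.112

CCN7: ΔΔCt = (25.08−17.98) − (29.30−17.87) = 7.10 − 11.43 = -4.33; fold change = 2^4.33 = 20.112
HOXA9: ΔΔCt = (17.47−17.98) − (20.22−17.87) = -0.51 − 2.35 = -2.86; fold change = 2^2.86 = 7.260
PIK10: ΔΔCt = (31.98−17.98) − (29.81−17.87) = 14.00 − 11.94 = 2.06; fold change = 2^-2.06 = 0.240
CCN7 has the largest |ΔΔCt| = 4.33.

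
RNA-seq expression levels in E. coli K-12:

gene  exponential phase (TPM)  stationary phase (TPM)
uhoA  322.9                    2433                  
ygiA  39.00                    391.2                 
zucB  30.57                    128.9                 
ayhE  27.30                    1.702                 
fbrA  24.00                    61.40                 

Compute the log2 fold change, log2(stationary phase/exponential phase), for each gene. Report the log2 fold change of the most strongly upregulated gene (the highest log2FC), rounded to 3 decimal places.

log2(2433/322.9) = 2.914  (uhoA)
log2(391.2/39.00) = 3.326  (ygiA)
log2(128.9/30.57) = 2.076  (zucB)
log2(1.702/27.30) = -4.004  (ayhE)
log2(61.40/24.00) = 1.355  (fbrA)
ygiA is most strongly upregulated.

3.326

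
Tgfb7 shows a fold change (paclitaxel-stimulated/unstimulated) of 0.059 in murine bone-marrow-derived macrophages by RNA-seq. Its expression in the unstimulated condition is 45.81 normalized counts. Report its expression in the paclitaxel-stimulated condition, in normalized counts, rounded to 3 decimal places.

paclitaxel-stimulated expression = 45.81 × 0.059 = 2.703

2.703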